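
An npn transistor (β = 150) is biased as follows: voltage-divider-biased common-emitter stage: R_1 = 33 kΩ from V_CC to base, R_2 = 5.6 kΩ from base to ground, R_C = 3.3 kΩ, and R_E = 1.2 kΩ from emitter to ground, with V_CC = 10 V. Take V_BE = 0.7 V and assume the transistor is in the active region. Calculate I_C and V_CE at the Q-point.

I_C ≈ 0.61 mA, V_CE ≈ 7.3 V

Thevenize the base divider: V_Th = V_CC·R_2/(R_1+R_2) = 10×5.6/38.6 = 1.45 V, R_Th = R_1‖R_2 = 4.79 kΩ.
Base-emitter loop: V_Th = I_B·R_Th + V_BE + (β+1)I_B·R_E, so I_B = (1.45 − 0.7) / (4.79 + 151×1.2) = 0.00404 mA.
I_C = β·I_B = 150×0.00404 = 0.606 mA, and I_E = (β+1)I_B = 0.61 mA.
V_CE = V_CC − I_C·R_C − I_E·R_E = 10 − 0.606×3.3 − 0.61×1.2 = 7.27 V.
V_CE = 7.27 V > 0.2 V confirms active-region operation.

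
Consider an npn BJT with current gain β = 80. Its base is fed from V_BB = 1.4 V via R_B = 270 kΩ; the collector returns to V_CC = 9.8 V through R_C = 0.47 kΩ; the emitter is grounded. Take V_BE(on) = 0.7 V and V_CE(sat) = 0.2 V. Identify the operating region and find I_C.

Assume active. Base-emitter loop: I_B = (V_BB − V_BE)/R_B = (1.4 − 0.7)/270 = 0.00259 mA.
I_C = β·I_B = 80×0.00259 = 0.207 mA.
V_CE = V_CC − I_C·R_C = 9.8 − 0.207×0.47 = 9.7 V > V_CE(sat), so the active-region assumption holds.

active; I_C ≈ 0.21 mA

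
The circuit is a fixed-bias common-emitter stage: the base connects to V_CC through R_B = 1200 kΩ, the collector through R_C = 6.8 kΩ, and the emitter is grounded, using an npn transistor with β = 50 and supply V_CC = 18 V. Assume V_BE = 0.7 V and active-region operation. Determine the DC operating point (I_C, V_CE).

Base loop: V_CC = I_B·R_B + V_BE, so I_B = (18 − 0.7)/1200 kΩ = 0.0144 mA.
In the active region I_C = β·I_B = 50 × 0.0144 = 0.721 mA.
Collector loop: V_CE = V_CC − I_C·R_C = 18 − 0.721×6.8 = 13.1 V.
Since V_CE = 13.1 V > V_CE(sat) ≈ 0.2 V, the transistor is in the active region as assumed.

I_C ≈ 0.72 mA, V_CE ≈ 13 V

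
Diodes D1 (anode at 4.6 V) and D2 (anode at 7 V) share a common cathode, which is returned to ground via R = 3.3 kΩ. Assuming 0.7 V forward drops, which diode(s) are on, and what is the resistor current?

Assume both conduct. Then node N would need to be at both 4.6−0.7 = 3.9 V and 7−0.7 = 6.3 V, which is impossible.
Assume only D2 conducts: V_N = 7 − 0.7 = 6.3 V, so I_R = 6.3/3.3 = 1.91 mA.
Check D1: its anode-to-cathode voltage is 4.6 − 6.3 = -1.7 V < 0.7 V, so it is off. The assumption is consistent.

Only D2 conducts; I_R ≈ 1.9 mA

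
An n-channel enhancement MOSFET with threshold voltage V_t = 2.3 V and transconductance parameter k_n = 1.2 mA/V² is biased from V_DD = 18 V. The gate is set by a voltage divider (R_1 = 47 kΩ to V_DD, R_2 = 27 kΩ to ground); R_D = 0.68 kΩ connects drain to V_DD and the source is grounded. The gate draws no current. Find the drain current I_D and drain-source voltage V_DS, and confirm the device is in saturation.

V_G = V_DD·R_2/(R_1+R_2) = 18×27/74 = 6.57 V. With the source grounded, V_GS = V_G = 6.57 V.
Assume saturation: I_D = (k_n/2)(V_GS − V_t)² = (1.2/2)×(6.57 − 2.3)² = 0.6×4.27² = 10.9 mA.
V_DS = V_DD − I_D·R_D = 18 − 10.9×0.68 = 10.6 V.
Saturation requires V_DS ≥ V_GS − V_t = 4.27 V; 10.6 ≥ 4.27 ✓.

I_D ≈ 11 mA, V_DS ≈ 11 V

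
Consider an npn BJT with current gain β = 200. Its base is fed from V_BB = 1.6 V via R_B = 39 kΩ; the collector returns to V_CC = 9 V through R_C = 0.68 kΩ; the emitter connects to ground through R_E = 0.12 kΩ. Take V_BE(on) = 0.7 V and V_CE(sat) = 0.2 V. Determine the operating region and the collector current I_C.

active; I_C ≈ 2.9 mA

Assume active. Base-emitter loop: I_B = (V_BB − V_BE)/(R_B + (β+1)R_E) = (1.6 − 0.7)/(39 + 201×0.12) = 0.0143 mA.
I_C = β·I_B = 200×0.0143 = 2.85 mA.
V_CE = V_CC − I_C·R_C − I_E·R_E = 9 − 2.85×0.68 − 2.87×0.12 = 6.72 V > V_CE(sat), so the active-region assumption holds.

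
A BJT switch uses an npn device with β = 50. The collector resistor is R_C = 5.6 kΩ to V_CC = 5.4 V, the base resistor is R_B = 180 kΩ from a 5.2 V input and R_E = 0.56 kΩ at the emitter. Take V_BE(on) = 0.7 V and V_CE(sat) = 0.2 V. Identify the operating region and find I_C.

Assume active: I_B = (5.2 − 0.7)/(180 + 51×0.56) = 0.0216 mA, I_C = β·I_B = 1.08 mA.
Then V_CE = 5.4 − 1.08×5.6 − 1.1×0.56 = -1.26 V < 0.2 V — the active assumption fails.
Re-solve with V_CE = 0.2 V. KCL at the emitter: V_E/R_E = (V_BB−0.7−V_E)/R_B + (V_CC−0.2−V_E)/R_C, giving V_E = 0.484 V.
I_C = (V_CC − 0.2 − V_E)/R_C = (5.2 − 0.484)/5.6 = 0.842 mA.
Check: I_B = (4.5 − 0.484)/180 = 0.0223 mA, and β·I_B = 1.12 mA > I_C, confirming saturation.

saturation; I_C ≈ 0.84 mA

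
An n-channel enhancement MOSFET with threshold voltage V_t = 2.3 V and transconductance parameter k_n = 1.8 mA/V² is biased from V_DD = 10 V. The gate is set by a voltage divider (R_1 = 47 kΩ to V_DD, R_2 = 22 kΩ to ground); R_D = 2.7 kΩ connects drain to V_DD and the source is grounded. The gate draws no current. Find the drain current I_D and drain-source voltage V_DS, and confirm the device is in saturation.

V_G = V_DD·R_2/(R_1+R_2) = 10×22/69 = 3.19 V. With the source grounded, V_GS = V_G = 3.19 V.
Assume saturation: I_D = (k_n/2)(V_GS − V_t)² = (1.8/2)×(3.19 − 2.3)² = 0.9×0.888² = 0.71 mA.
V_DS = V_DD − I_D·R_D = 10 − 0.71×2.7 = 8.08 V.
Saturation requires V_DS ≥ V_GS − V_t = 0.888 V; 8.08 ≥ 0.888 ✓.

I_D ≈ 0.71 mA, V_DS ≈ 8.1 V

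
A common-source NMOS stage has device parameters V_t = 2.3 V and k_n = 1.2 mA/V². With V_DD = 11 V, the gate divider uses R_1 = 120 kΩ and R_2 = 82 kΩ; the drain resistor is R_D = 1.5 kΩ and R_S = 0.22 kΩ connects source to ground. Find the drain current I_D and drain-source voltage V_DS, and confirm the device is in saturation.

V_G = V_DD·R_2/(R_1+R_2) = 11×82/202 = 4.47 V.
Assume saturation: I_D = (k_n/2)(V_GS − V_t)² with V_GS = V_G − I_D·R_S = 4.47 − 0.22·I_D.
Substituting gives 0.029·I_D² − 1.57·I_D + 2.81 = 0, with roots I_D = 1.85 or 52.3 mA.
The root I_D = 52.3 mA gives V_GS = -7.03 V ≤ V_t, so take I_D = 1.85 mA.
Then V_GS = 4.06 V and V_DS = V_DD − I_D(R_D+R_S) = 11 − 1.85×1.72 = 7.81 V.
Saturation requires V_DS ≥ V_GS − V_t = 1.76 V; 7.81 ≥ 1.76 ✓.

I_D ≈ 1.9 mA, V_DS ≈ 7.8 V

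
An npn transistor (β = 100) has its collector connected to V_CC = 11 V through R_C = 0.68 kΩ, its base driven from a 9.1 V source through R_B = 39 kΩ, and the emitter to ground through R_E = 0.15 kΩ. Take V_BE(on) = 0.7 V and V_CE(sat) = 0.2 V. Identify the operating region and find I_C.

Assume active: I_B = (9.1 − 0.7)/(39 + 101×0.15) = 0.155 mA, I_C = β·I_B = 15.5 mA.
Then V_CE = 11 − 15.5×0.68 − 15.7×0.15 = -1.9 V < 0.2 V — the active assumption fails.
Re-solve with V_CE = 0.2 V. KCL at the emitter: V_E/R_E = (V_BB−0.7−V_E)/R_B + (V_CC−0.2−V_E)/R_C, giving V_E = 1.97 V.
I_C = (V_CC − 0.2 − V_E)/R_C = (10.8 − 1.97)/0.68 = 13 mA.
Check: I_B = (8.4 − 1.97)/39 = 0.165 mA, and β·I_B = 16.5 mA > I_C, confirming saturation.

saturation; I_C ≈ 13 mA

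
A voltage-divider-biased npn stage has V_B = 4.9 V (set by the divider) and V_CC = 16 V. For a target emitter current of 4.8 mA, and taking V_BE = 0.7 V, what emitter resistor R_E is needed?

R_E ≈ 0.88 kΩ

V_E = V_B − V_BE = 4.9 − 0.7 = 4.2 V.
R_E = V_E / I_E = 4.2 / 4.8 = 0.875 kΩ.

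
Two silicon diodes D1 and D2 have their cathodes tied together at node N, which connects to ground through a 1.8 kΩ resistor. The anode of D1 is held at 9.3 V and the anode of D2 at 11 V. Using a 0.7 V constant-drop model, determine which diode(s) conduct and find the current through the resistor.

Only D2 conducts; I_R ≈ 5.7 mA

Assume both conduct. Then node N would need to be at both 9.3−0.7 = 8.6 V and 11−0.7 = 10.3 V, which is impossible.
Assume only D2 conducts: V_N = 11 − 0.7 = 10.3 V, so I_R = 10.3/1.8 = 5.72 mA.
Check D1: its anode-to-cathode voltage is 9.3 − 10.3 = -1 V < 0.7 V, so it is off. The assumption is consistent.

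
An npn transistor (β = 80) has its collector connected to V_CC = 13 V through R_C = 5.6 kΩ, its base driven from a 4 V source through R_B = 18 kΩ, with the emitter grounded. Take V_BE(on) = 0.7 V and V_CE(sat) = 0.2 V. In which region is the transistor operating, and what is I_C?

Assume active: I_B = (4 − 0.7)/18 = 0.183 mA, giving I_C = β·I_B = 14.7 mA.
But then V_CE = 13 − 14.7×5.6 = -69.1 V < V_CE(sat) = 0.2 V — impossible in the active region.
So the transistor is saturated. With V_CE = 0.2 V, I_C = (V_CC − 0.2)/R_C = 12.8/5.6 = 2.29 mA.
Check: β·I_B = 14.7 mA > I_C = 2.29 mA, confirming saturation.

saturation; I_C ≈ 2.3 mA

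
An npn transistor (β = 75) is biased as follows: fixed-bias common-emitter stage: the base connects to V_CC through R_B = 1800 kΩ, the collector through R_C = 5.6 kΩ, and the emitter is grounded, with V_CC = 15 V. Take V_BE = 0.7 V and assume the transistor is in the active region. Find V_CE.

V_CE ≈ 12 V

Base loop: V_CC = I_B·R_B + V_BE, so I_B = (15 − 0.7)/1800 kΩ = 0.00794 mA.
In the active region I_C = β·I_B = 75 × 0.00794 = 0.596 mA.
Collector loop: V_CE = V_CC − I_C·R_C = 15 − 0.596×5.6 = 11.7 V.
Since V_CE = 11.7 V > V_CE(sat) ≈ 0.2 V, the transistor is in the active region as assumed.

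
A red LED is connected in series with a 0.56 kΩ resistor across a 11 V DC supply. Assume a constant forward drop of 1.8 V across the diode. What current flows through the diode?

KVL around the loop: 11 = V_D + I·R = 1.8 + I × 0.56 kΩ.
So I = (11 − 1.8) / 0.56 kΩ = 9.2 / 0.56 = 16.4 mA.

I ≈ 16 mA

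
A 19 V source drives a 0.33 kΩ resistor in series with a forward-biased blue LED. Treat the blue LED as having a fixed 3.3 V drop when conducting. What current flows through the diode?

KVL around the loop: 19 = V_D + I·R = 3.3 + I × 0.33 kΩ.
So I = (19 − 3.3) / 0.33 kΩ = 15.7 / 0.33 = 47.6 mA.

I ≈ 48 mA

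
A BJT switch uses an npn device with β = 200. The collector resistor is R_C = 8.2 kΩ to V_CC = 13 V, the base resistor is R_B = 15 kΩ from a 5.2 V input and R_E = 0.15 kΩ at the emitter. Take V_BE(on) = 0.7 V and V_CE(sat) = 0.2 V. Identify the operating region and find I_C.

saturation; I_C ≈ 1.5 mA

Assume active: I_B = (5.2 − 0.7)/(15 + 201×0.15) = 0.0997 mA, I_C = β·I_B = 19.9 mA.
Then V_CE = 13 − 19.9×8.2 − 20×0.15 = -153 V < 0.2 V — the active assumption fails.
Re-solve with V_CE = 0.2 V. KCL at the emitter: V_E/R_E = (V_BB−0.7−V_E)/R_B + (V_CC−0.2−V_E)/R_C, giving V_E = 0.271 V.
I_C = (V_CC − 0.2 − V_E)/R_C = (12.8 − 0.271)/8.2 = 1.53 mA.
Check: I_B = (4.5 − 0.271)/15 = 0.282 mA, and β·I_B = 56.4 mA > I_C, confirming saturation.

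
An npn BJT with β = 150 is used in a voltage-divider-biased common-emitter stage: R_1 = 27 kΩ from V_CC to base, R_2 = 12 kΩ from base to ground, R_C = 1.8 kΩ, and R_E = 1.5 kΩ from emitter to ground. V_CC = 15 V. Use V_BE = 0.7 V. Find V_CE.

Thevenize the base divider: V_Th = V_CC·R_2/(R_1+R_2) = 15×12/39 = 4.62 V, R_Th = R_1‖R_2 = 8.31 kΩ.
Base-emitter loop: V_Th = I_B·R_Th + V_BE + (β+1)I_B·R_E, so I_B = (4.62 − 0.7) / (8.31 + 151×1.5) = 0.0167 mA.
I_C = β·I_B = 150×0.0167 = 2.5 mA, and I_E = (β+1)I_B = 2.52 mA.
V_CE = V_CC − I_C·R_C − I_E·R_E = 15 − 2.5×1.8 − 2.52×1.5 = 6.72 V.
V_CE = 6.72 V > 0.2 V confirms active-region operation.

V_CE ≈ 6.7 V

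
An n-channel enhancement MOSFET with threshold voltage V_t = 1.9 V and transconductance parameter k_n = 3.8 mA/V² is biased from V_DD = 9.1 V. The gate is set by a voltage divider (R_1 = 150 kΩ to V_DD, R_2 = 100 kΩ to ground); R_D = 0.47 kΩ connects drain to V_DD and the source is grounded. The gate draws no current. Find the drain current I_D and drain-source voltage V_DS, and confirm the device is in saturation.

V_G = V_DD·R_2/(R_1+R_2) = 9.1×100/250 = 3.64 V. With the source grounded, V_GS = V_G = 3.64 V.
Assume saturation: I_D = (k_n/2)(V_GS − V_t)² = (3.8/2)×(3.64 − 1.9)² = 1.9×1.74² = 5.75 mA.
V_DS = V_DD − I_D·R_D = 9.1 − 5.75×0.47 = 6.4 V.
Saturation requires V_DS ≥ V_GS − V_t = 1.74 V; 6.4 ≥ 1.74 ✓.

I_D ≈ 5.8 mA, V_DS ≈ 6.4 V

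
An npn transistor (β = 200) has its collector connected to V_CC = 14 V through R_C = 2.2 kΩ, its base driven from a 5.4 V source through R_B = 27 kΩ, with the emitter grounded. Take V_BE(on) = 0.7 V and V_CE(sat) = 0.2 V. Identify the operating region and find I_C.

Assume active: I_B = (5.4 − 0.7)/27 = 0.174 mA, giving I_C = β·I_B = 34.8 mA.
But then V_CE = 14 − 34.8×2.2 = -62.6 V < V_CE(sat) = 0.2 V — impossible in the active region.
So the transistor is saturated. With V_CE = 0.2 V, I_C = (V_CC − 0.2)/R_C = 13.8/2.2 = 6.27 mA.
Check: β·I_B = 34.8 mA > I_C = 6.27 mA, confirming saturation.

saturation; I_C ≈ 6.3 mA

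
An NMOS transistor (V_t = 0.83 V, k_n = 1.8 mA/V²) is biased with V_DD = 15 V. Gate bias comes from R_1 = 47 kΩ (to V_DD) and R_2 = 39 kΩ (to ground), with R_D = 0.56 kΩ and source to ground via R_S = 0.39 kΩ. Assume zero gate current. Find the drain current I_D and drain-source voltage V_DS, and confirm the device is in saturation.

V_G = V_DD·R_2/(R_1+R_2) = 15×39/86 = 6.8 V.
Assume saturation: I_D = (k_n/2)(V_GS − V_t)² with V_GS = V_G − I_D·R_S = 6.8 − 0.39·I_D.
Substituting gives 0.137·I_D² − 5.19·I_D + 32.1 = 0, with roots I_D = 7.78 or 30.2 mA.
The root I_D = 30.2 mA gives V_GS = -4.96 V ≤ V_t, so take I_D = 7.78 mA.
Then V_GS = 3.77 V and V_DS = V_DD − I_D(R_D+R_S) = 15 − 7.78×0.95 = 7.61 V.
Saturation requires V_DS ≥ V_GS − V_t = 2.94 V; 7.61 ≥ 2.94 ✓.

I_D ≈ 7.8 mA, V_DS ≈ 7.6 V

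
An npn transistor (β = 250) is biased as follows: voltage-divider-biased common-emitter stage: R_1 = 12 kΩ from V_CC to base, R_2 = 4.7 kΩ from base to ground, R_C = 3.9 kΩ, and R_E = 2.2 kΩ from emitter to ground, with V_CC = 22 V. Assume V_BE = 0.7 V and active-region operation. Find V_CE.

V_CE ≈ 6.9 V

Thevenize the base divider: V_Th = V_CC·R_2/(R_1+R_2) = 22×4.7/16.7 = 6.19 V, R_Th = R_1‖R_2 = 3.38 kΩ.
Base-emitter loop: V_Th = I_B·R_Th + V_BE + (β+1)I_B·R_E, so I_B = (6.19 − 0.7) / (3.38 + 251×2.2) = 0.00988 mA.
I_C = β·I_B = 250×0.00988 = 2.47 mA, and I_E = (β+1)I_B = 2.48 mA.
V_CE = V_CC − I_C·R_C − I_E·R_E = 22 − 2.47×3.9 − 2.48×2.2 = 6.9 V.
V_CE = 6.9 V > 0.2 V confirms active-region operation.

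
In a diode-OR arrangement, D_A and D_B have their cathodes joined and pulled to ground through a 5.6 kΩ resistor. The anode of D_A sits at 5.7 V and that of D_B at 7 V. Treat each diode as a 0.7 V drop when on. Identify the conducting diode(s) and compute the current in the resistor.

Assume both conduct. Then node N would need to be at both 5.7−0.7 = 5 V and 7−0.7 = 6.3 V, which is impossible.
Assume only D_B conducts: V_N = 7 − 0.7 = 6.3 V, so I_R = 6.3/5.6 = 1.12 mA.
Check D_A: its anode-to-cathode voltage is 5.7 − 6.3 = -0.6 V < 0.7 V, so it is off. The assumption is consistent.

Only D_B conducts; I_R ≈ 1.1 mA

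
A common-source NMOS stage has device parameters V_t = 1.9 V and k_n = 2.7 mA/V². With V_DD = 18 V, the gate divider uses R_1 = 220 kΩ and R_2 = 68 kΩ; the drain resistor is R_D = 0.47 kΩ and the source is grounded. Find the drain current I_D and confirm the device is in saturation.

I_D ≈ 7.5 mA

V_G = V_DD·R_2/(R_1+R_2) = 18×68/288 = 4.25 V. With the source grounded, V_GS = V_G = 4.25 V.
Assume saturation: I_D = (k_n/2)(V_GS − V_t)² = (2.7/2)×(4.25 − 1.9)² = 1.35×2.35² = 7.46 mA.
V_DS = V_DD − I_D·R_D = 18 − 7.46×0.47 = 14.5 V.
Saturation requires V_DS ≥ V_GS − V_t = 2.35 V; 14.5 ≥ 2.35 ✓.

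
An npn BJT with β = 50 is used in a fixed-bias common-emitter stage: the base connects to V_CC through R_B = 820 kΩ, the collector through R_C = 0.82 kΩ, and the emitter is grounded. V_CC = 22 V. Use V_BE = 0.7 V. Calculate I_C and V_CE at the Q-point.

I_C ≈ 1.3 mA, V_CE ≈ 21 V

Base loop: V_CC = I_B·R_B + V_BE, so I_B = (22 − 0.7)/820 kΩ = 0.026 mA.
In the active region I_C = β·I_B = 50 × 0.026 = 1.3 mA.
Collector loop: V_CE = V_CC − I_C·R_C = 22 − 1.3×0.82 = 20.9 V.
Since V_CE = 20.9 V > V_CE(sat) ≈ 0.2 V, the transistor is in the active region as assumed.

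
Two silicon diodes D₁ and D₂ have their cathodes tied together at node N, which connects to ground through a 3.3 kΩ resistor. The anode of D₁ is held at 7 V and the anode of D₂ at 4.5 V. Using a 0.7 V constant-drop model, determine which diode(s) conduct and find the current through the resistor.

Assume both conduct. Then node N would need to be at both 7−0.7 = 6.3 V and 4.5−0.7 = 3.8 V, which is impossible.
Assume only D₁ conducts: V_N = 7 − 0.7 = 6.3 V, so I_R = 6.3/3.3 = 1.91 mA.
Check D₂: its anode-to-cathode voltage is 4.5 − 6.3 = -1.8 V < 0.7 V, so it is off. The assumption is consistent.

Only D₁ conducts; I_R ≈ 1.9 mA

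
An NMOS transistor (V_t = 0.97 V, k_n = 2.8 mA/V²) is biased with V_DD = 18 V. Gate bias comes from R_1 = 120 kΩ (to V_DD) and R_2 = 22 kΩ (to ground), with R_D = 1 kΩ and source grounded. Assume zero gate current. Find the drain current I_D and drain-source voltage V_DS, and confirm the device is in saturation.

V_G = V_DD·R_2/(R_1+R_2) = 18×22/142 = 2.79 V. With the source grounded, V_GS = V_G = 2.79 V.
Assume saturation: I_D = (k_n/2)(V_GS − V_t)² = (2.8/2)×(2.79 − 0.97)² = 1.4×1.82² = 4.63 mA.
V_DS = V_DD − I_D·R_D = 18 − 4.63×1 = 13.4 V.
Saturation requires V_DS ≥ V_GS − V_t = 1.82 V; 13.4 ≥ 1.82 ✓.

I_D ≈ 4.6 mA, V_DS ≈ 13 V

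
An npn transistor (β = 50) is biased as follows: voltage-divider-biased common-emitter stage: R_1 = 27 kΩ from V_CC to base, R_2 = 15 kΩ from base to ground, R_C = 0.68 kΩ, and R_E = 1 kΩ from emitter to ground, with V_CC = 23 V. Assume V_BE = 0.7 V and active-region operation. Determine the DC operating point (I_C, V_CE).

Thevenize the base divider: V_Th = V_CC·R_2/(R_1+R_2) = 23×15/42 = 8.21 V, R_Th = R_1‖R_2 = 9.64 kΩ.
Base-emitter loop: V_Th = I_B·R_Th + V_BE + (β+1)I_B·R_E, so I_B = (8.21 − 0.7) / (9.64 + 51×1) = 0.124 mA.
I_C = β·I_B = 50×0.124 = 6.2 mA, and I_E = (β+1)I_B = 6.32 mA.
V_CE = V_CC − I_C·R_C − I_E·R_E = 23 − 6.2×0.68 − 6.32×1 = 12.5 V.
V_CE = 12.5 V > 0.2 V confirms active-region operation.

I_C ≈ 6.2 mA, V_CE ≈ 12 V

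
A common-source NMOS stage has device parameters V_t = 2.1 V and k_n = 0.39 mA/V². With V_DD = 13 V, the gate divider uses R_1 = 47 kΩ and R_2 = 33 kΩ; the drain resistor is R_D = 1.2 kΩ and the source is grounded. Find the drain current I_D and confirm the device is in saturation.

I_D ≈ 2.1 mA

V_G = V_DD·R_2/(R_1+R_2) = 13×33/80 = 5.36 V. With the source grounded, V_GS = V_G = 5.36 V.
Assume saturation: I_D = (k_n/2)(V_GS − V_t)² = (0.39/2)×(5.36 − 2.1)² = 0.195×3.26² = 2.08 mA.
V_DS = V_DD − I_D·R_D = 13 − 2.08×1.2 = 10.5 V.
Saturation requires V_DS ≥ V_GS − V_t = 3.26 V; 10.5 ≥ 3.26 ✓.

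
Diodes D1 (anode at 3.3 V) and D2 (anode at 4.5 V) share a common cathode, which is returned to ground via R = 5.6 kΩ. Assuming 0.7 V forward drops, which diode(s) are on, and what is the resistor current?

Assume both conduct. Then node N would need to be at both 3.3−0.7 = 2.6 V and 4.5−0.7 = 3.8 V, which is impossible.
Assume only D2 conducts: V_N = 4.5 − 0.7 = 3.8 V, so I_R = 3.8/5.6 = 0.679 mA.
Check D1: its anode-to-cathode voltage is 3.3 − 3.8 = -0.5 V < 0.7 V, so it is off. The assumption is consistent.

Only D2 conducts; I_R ≈ 0.68 mA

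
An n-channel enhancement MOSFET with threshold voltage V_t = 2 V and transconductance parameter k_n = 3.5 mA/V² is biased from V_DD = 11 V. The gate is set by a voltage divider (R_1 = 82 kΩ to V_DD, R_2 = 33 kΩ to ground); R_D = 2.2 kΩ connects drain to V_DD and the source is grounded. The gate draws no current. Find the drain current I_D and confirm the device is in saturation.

V_G = V_DD·R_2/(R_1+R_2) = 11×33/115 = 3.16 V. With the source grounded, V_GS = V_G = 3.16 V.
Assume saturation: I_D = (k_n/2)(V_GS − V_t)² = (3.5/2)×(3.16 − 2)² = 1.75×1.16² = 2.34 mA.
V_DS = V_DD − I_D·R_D = 11 − 2.34×2.2 = 5.85 V.
Saturation requires V_DS ≥ V_GS − V_t = 1.16 V; 5.85 ≥ 1.16 ✓.

I_D ≈ 2.3 mA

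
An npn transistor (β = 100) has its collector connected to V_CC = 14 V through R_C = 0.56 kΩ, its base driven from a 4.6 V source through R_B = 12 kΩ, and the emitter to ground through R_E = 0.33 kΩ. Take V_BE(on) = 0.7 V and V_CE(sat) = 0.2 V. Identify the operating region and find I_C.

active; I_C ≈ 8.6 mA

Assume active. Base-emitter loop: I_B = (V_BB − V_BE)/(R_B + (β+1)R_E) = (4.6 − 0.7)/(12 + 101×0.33) = 0.086 mA.
I_C = β·I_B = 100×0.086 = 8.6 mA.
V_CE = V_CC − I_C·R_C − I_E·R_E = 14 − 8.6×0.56 − 8.69×0.33 = 6.31 V > V_CE(sat), so the active-region assumption holds.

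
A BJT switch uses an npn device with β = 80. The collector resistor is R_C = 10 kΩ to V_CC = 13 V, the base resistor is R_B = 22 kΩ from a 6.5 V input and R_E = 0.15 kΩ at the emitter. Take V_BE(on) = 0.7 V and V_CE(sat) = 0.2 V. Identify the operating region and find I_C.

Assume active: I_B = (6.5 − 0.7)/(22 + 81×0.15) = 0.17 mA, I_C = β·I_B = 13.6 mA.
Then V_CE = 13 − 13.6×10 − 13.8×0.15 = -125 V < 0.2 V — the active assumption fails.
Re-solve with V_CE = 0.2 V. KCL at the emitter: V_E/R_E = (V_BB−0.7−V_E)/R_B + (V_CC−0.2−V_E)/R_C, giving V_E = 0.227 V.
I_C = (V_CC − 0.2 − V_E)/R_C = (12.8 − 0.227)/10 = 1.26 mA.
Check: I_B = (5.8 − 0.227)/22 = 0.253 mA, and β·I_B = 20.3 mA > I_C, confirming saturation.

saturation; I_C ≈ 1.3 mA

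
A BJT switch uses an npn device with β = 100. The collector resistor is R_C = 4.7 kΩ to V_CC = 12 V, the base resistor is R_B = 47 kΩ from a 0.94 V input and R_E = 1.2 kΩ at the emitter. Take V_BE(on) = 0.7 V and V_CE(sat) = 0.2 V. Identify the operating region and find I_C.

active; I_C ≈ 0.14 mA

Assume active. Base-emitter loop: I_B = (V_BB − V_BE)/(R_B + (β+1)R_E) = (0.94 − 0.7)/(47 + 101×1.2) = 0.00143 mA.
I_C = β·I_B = 100×0.00143 = 0.143 mA.
V_CE = V_CC − I_C·R_C − I_E·R_E = 12 − 0.143×4.7 − 0.144×1.2 = 11.2 V > V_CE(sat), so the active-region assumption holds.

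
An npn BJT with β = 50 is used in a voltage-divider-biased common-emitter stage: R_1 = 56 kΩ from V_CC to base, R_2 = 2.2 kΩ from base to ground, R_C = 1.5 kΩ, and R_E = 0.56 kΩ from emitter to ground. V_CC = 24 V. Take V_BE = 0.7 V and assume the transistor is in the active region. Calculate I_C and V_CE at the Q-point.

I_C ≈ 0.34 mA, V_CE ≈ 23 V

Thevenize the base divider: V_Th = V_CC·R_2/(R_1+R_2) = 24×2.2/58.2 = 0.907 V, R_Th = R_1‖R_2 = 2.12 kΩ.
Base-emitter loop: V_Th = I_B·R_Th + V_BE + (β+1)I_B·R_E, so I_B = (0.907 − 0.7) / (2.12 + 51×0.56) = 0.00675 mA.
I_C = β·I_B = 50×0.00675 = 0.338 mA, and I_E = (β+1)I_B = 0.344 mA.
V_CE = V_CC − I_C·R_C − I_E·R_E = 24 − 0.338×1.5 − 0.344×0.56 = 23.3 V.
V_CE = 23.3 V > 0.2 V confirms active-region operation.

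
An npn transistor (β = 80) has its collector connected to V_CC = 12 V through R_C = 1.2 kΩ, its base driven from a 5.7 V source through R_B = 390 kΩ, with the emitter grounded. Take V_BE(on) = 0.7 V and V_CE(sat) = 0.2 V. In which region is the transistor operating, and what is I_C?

Assume active. Base-emitter loop: I_B = (V_BB − V_BE)/R_B = (5.7 − 0.7)/390 = 0.0128 mA.
I_C = β·I_B = 80×0.0128 = 1.03 mA.
V_CE = V_CC − I_C·R_C = 12 − 1.03×1.2 = 10.8 V > V_CE(sat), so the active-region assumption holds.

active; I_C ≈ 1 mA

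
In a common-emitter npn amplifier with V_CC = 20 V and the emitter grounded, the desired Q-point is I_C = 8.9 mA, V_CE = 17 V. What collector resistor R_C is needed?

R_C ≈ 0.34 kΩ

Collector loop: V_CC = I_C·R_C + V_CE.
R_C = (V_CC − V_CE)/I_C = (20 − 17)/8.9 = 0.337 kΩ.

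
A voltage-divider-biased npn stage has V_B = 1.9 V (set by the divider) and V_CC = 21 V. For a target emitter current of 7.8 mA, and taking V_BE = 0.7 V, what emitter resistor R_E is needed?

V_E = V_B − V_BE = 1.9 − 0.7 = 1.2 V.
R_E = V_E / I_E = 1.2 / 7.8 = 0.154 kΩ.

R_E ≈ 0.15 kΩ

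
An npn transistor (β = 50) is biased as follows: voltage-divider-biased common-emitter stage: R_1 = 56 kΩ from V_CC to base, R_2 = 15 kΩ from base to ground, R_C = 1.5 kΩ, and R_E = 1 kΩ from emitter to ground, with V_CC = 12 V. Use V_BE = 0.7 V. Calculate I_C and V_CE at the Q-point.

I_C ≈ 1.5 mA, V_CE ≈ 8.3 V

Thevenize the base divider: V_Th = V_CC·R_2/(R_1+R_2) = 12×15/71 = 2.54 V, R_Th = R_1‖R_2 = 11.8 kΩ.
Base-emitter loop: V_Th = I_B·R_Th + V_BE + (β+1)I_B·R_E, so I_B = (2.54 − 0.7) / (11.8 + 51×1) = 0.0292 mA.
I_C = β·I_B = 50×0.0292 = 1.46 mA, and I_E = (β+1)I_B = 1.49 mA.
V_CE = V_CC − I_C·R_C − I_E·R_E = 12 − 1.46×1.5 − 1.49×1 = 8.32 V.
V_CE = 8.32 V > 0.2 V confirms active-region operation.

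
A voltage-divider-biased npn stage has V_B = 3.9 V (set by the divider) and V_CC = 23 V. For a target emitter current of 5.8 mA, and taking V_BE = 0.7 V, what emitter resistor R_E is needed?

V_E = V_B − V_BE = 3.9 − 0.7 = 3.2 V.
R_E = V_E / I_E = 3.2 / 5.8 = 0.552 kΩ.

R_E ≈ 0.55 kΩ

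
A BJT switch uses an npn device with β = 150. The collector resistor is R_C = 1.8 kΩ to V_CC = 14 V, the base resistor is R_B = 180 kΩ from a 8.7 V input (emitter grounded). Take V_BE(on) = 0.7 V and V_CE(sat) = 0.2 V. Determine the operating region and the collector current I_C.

active; I_C ≈ 6.7 mA

Assume active. Base-emitter loop: I_B = (V_BB − V_BE)/R_B = (8.7 − 0.7)/180 = 0.0444 mA.
I_C = β·I_B = 150×0.0444 = 6.67 mA.
V_CE = V_CC − I_C·R_C = 14 − 6.67×1.8 = 2 V > V_CE(sat), so the active-region assumption holds.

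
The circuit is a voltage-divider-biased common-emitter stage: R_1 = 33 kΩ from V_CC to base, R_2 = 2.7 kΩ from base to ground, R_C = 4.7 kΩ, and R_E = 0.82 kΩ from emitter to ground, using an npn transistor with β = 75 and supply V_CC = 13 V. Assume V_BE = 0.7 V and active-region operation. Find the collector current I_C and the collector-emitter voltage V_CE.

I_C ≈ 0.33 mA, V_CE ≈ 11 V

Thevenize the base divider: V_Th = V_CC·R_2/(R_1+R_2) = 13×2.7/35.7 = 0.983 V, R_Th = R_1‖R_2 = 2.5 kΩ.
Base-emitter loop: V_Th = I_B·R_Th + V_BE + (β+1)I_B·R_E, so I_B = (0.983 − 0.7) / (2.5 + 76×0.82) = 0.00437 mA.
I_C = β·I_B = 75×0.00437 = 0.328 mA, and I_E = (β+1)I_B = 0.332 mA.
V_CE = V_CC − I_C·R_C − I_E·R_E = 13 − 0.328×4.7 − 0.332×0.82 = 11.2 V.
V_CE = 11.2 V > 0.2 V confirms active-region operation.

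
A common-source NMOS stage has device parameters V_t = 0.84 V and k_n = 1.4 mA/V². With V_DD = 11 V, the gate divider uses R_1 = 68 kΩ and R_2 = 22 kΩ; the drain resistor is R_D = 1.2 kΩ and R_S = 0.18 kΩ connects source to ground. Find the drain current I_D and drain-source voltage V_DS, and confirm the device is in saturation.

V_G = V_DD·R_2/(R_1+R_2) = 11×22/90 = 2.69 V.
Assume saturation: I_D = (k_n/2)(V_GS − V_t)² with V_GS = V_G − I_D·R_S = 2.69 − 0.18·I_D.
Substituting gives 0.0227·I_D² − 1.47·I_D + 2.39 = 0, with roots I_D = 1.68 or 63 mA.
The root I_D = 63 mA gives V_GS = -8.64 V ≤ V_t, so take I_D = 1.68 mA.
Then V_GS = 2.39 V and V_DS = V_DD − I_D(R_D+R_S) = 11 − 1.68×1.38 = 8.69 V.
Saturation requires V_DS ≥ V_GS − V_t = 1.55 V; 8.69 ≥ 1.55 ✓.

I_D ≈ 1.7 mA, V_DS ≈ 8.7 V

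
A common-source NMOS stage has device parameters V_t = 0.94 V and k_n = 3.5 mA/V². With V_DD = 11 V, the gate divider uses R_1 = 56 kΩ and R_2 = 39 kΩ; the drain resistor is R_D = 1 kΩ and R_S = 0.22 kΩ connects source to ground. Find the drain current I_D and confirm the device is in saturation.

V_G = V_DD·R_2/(R_1+R_2) = 11×39/95 = 4.52 V.
Assume saturation: I_D = (k_n/2)(V_GS − V_t)² with V_GS = V_G − I_D·R_S = 4.52 − 0.22·I_D.
Substituting gives 0.0847·I_D² − 3.75·I_D + 22.4 = 0, with roots I_D = 7.1 or 37.2 mA.
The root I_D = 37.2 mA gives V_GS = -3.67 V ≤ V_t, so take I_D = 7.1 mA.
Then V_GS = 2.95 V and V_DS = V_DD − I_D(R_D+R_S) = 11 − 7.1×1.22 = 2.34 V.
Saturation requires V_DS ≥ V_GS − V_t = 2.01 V; 2.34 ≥ 2.01 ✓.

I_D ≈ 7.1 mA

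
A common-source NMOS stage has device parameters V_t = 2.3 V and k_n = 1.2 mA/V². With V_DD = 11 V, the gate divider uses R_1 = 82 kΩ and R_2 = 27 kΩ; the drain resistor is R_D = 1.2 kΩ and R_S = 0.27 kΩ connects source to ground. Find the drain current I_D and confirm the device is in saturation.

V_G = V_DD·R_2/(R_1+R_2) = 11×27/109 = 2.72 V.
Assume saturation: I_D = (k_n/2)(V_GS − V_t)² with V_GS = V_G − I_D·R_S = 2.72 − 0.27·I_D.
Substituting gives 0.0437·I_D² − 1.14·I_D + 0.108 = 0, with roots I_D = 0.0955 or 25.9 mA.
The root I_D = 25.9 mA gives V_GS = -4.27 V ≤ V_t, so take I_D = 0.0955 mA.
Then V_GS = 2.7 V and V_DS = V_DD − I_D(R_D+R_S) = 11 − 0.0955×1.47 = 10.9 V.
Saturation requires V_DS ≥ V_GS − V_t = 0.399 V; 10.9 ≥ 0.399 ✓.

I_D ≈ 0.096 mA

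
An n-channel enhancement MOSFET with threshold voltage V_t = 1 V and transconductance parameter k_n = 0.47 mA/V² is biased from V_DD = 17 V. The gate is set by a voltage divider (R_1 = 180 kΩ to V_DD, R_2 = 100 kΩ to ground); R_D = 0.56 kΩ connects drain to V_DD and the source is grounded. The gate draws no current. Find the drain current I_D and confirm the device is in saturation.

I_D ≈ 6 mA

V_G = V_DD·R_2/(R_1+R_2) = 17×100/280 = 6.07 V. With the source grounded, V_GS = V_G = 6.07 V.
Assume saturation: I_D = (k_n/2)(V_GS − V_t)² = (0.47/2)×(6.07 − 1)² = 0.235×5.07² = 6.04 mA.
V_DS = V_DD − I_D·R_D = 17 − 6.04×0.56 = 13.6 V.
Saturation requires V_DS ≥ V_GS − V_t = 5.07 V; 13.6 ≥ 5.07 ✓.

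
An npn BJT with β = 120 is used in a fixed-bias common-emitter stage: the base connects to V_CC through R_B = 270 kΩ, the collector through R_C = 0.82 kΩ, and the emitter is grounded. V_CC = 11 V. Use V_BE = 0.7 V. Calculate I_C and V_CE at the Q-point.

Base loop: V_CC = I_B·R_B + V_BE, so I_B = (11 − 0.7)/270 kΩ = 0.0381 mA.
In the active region I_C = β·I_B = 120 × 0.0381 = 4.58 mA.
Collector loop: V_CE = V_CC − I_C·R_C = 11 − 4.58×0.82 = 7.25 V.
Since V_CE = 7.25 V > V_CE(sat) ≈ 0.2 V, the transistor is in the active region as assumed.

I_C ≈ 4.6 mA, V_CE ≈ 7.2 V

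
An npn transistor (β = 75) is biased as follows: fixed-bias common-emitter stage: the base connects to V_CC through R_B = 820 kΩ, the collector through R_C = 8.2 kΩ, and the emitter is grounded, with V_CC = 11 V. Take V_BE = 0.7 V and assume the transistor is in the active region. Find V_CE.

Base loop: V_CC = I_B·R_B + V_BE, so I_B = (11 − 0.7)/820 kΩ = 0.0126 mA.
In the active region I_C = β·I_B = 75 × 0.0126 = 0.942 mA.
Collector loop: V_CE = V_CC − I_C·R_C = 11 − 0.942×8.2 = 3.28 V.
Since V_CE = 3.28 V > V_CE(sat) ≈ 0.2 V, the transistor is in the active region as assumed.

V_CE ≈ 3.3 V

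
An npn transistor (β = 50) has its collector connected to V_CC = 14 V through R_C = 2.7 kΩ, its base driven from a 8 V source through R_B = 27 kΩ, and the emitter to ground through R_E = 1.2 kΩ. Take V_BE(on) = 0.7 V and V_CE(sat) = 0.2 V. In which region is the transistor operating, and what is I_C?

Assume active: I_B = (8 − 0.7)/(27 + 51×1.2) = 0.0828 mA, I_C = β·I_B = 4.14 mA.
Then V_CE = 14 − 4.14×2.7 − 4.22×1.2 = -2.24 V < 0.2 V — the active assumption fails.
Re-solve with V_CE = 0.2 V. KCL at the emitter: V_E/R_E = (V_BB−0.7−V_E)/R_B + (V_CC−0.2−V_E)/R_C, giving V_E = 4.34 V.
I_C = (V_CC − 0.2 − V_E)/R_C = (13.8 − 4.34)/2.7 = 3.5 mA.
Check: I_B = (7.3 − 4.34)/27 = 0.11 mA, and β·I_B = 5.49 mA > I_C, confirming saturation.

saturation; I_C ≈ 3.5 mA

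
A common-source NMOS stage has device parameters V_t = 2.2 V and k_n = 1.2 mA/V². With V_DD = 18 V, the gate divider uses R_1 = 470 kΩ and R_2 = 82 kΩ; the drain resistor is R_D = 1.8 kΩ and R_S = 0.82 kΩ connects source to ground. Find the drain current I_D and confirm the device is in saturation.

V_G = V_DD·R_2/(R_1+R_2) = 18×82/552 = 2.67 V.
Assume saturation: I_D = (k_n/2)(V_GS − V_t)² with V_GS = V_G − I_D·R_S = 2.67 − 0.82·I_D.
Substituting gives 0.403·I_D² − 1.47·I_D + 0.135 = 0, with roots I_D = 0.0943 or 3.54 mA.
The root I_D = 3.54 mA gives V_GS = -0.229 V ≤ V_t, so take I_D = 0.0943 mA.
Then V_GS = 2.6 V and V_DS = V_DD − I_D(R_D+R_S) = 18 − 0.0943×2.62 = 17.8 V.
Saturation requires V_DS ≥ V_GS − V_t = 0.397 V; 17.8 ≥ 0.397 ✓.

I_D ≈ 0.094 mA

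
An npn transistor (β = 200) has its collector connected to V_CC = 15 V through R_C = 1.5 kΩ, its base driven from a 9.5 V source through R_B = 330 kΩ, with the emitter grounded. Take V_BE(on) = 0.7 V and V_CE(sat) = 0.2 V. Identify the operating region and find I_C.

active; I_C ≈ 5.3 mA

Assume active. Base-emitter loop: I_B = (V_BB − V_BE)/R_B = (9.5 − 0.7)/330 = 0.0267 mA.
I_C = β·I_B = 200×0.0267 = 5.33 mA.
V_CE = V_CC − I_C·R_C = 15 − 5.33×1.5 = 7 V > V_CE(sat), so the active-region assumption holds.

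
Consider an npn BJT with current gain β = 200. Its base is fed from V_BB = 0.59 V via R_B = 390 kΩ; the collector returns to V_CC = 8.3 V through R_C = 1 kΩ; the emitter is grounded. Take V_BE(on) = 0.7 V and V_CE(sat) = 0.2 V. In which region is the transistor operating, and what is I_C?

cutoff; I_C ≈ 0

V_BB = 0.59 V ≤ V_BE(on) = 0.7 V, so the base-emitter junction is not forward biased.
The transistor is in cutoff: I_B = I_C = 0.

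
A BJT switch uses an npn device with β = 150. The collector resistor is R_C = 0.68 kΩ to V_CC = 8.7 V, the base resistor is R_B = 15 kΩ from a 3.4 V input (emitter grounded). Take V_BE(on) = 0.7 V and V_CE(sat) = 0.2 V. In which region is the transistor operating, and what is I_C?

saturation; I_C ≈ 12 mA

Assume active: I_B = (3.4 − 0.7)/15 = 0.18 mA, giving I_C = β·I_B = 27 mA.
But then V_CE = 8.7 − 27×0.68 = -9.66 V < V_CE(sat) = 0.2 V — impossible in the active region.
So the transistor is saturated. With V_CE = 0.2 V, I_C = (V_CC − 0.2)/R_C = 8.5/0.68 = 12.5 mA.
Check: β·I_B = 27 mA > I_C = 12.5 mA, confirming saturation.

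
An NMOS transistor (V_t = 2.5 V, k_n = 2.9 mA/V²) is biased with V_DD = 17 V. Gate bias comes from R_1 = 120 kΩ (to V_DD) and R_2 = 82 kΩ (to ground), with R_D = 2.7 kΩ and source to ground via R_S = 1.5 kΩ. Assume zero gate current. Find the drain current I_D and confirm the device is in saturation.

V_G = V_DD·R_2/(R_1+R_2) = 17×82/202 = 6.9 V.
Assume saturation: I_D = (k_n/2)(V_GS − V_t)² with V_GS = V_G − I_D·R_S = 6.9 − 1.5·I_D.
Substituting gives 3.26·I_D² − 20.1·I_D + 28.1 = 0, with roots I_D = 2.13 or 4.05 mA.
The root I_D = 4.05 mA gives V_GS = 0.829 V ≤ V_t, so take I_D = 2.13 mA.
Then V_GS = 3.71 V and V_DS = V_DD − I_D(R_D+R_S) = 17 − 2.13×4.2 = 8.07 V.
Saturation requires V_DS ≥ V_GS − V_t = 1.21 V; 8.07 ≥ 1.21 ✓.

I_D ≈ 2.1 mA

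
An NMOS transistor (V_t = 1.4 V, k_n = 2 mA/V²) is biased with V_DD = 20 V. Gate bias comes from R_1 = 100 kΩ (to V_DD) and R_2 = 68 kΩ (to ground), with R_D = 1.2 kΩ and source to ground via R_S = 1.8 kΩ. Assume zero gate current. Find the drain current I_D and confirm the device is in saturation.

V_G = V_DD·R_2/(R_1+R_2) = 20×68/168 = 8.1 V.
Assume saturation: I_D = (k_n/2)(V_GS − V_t)² with V_GS = V_G − I_D·R_S = 8.1 − 1.8·I_D.
Substituting gives 3.24·I_D² − 25.1·I_D + 44.8 = 0, with roots I_D = 2.79 or 4.96 mA.
The root I_D = 4.96 mA gives V_GS = -0.826 V ≤ V_t, so take I_D = 2.79 mA.
Then V_GS = 3.07 V and V_DS = V_DD − I_D(R_D+R_S) = 20 − 2.79×3 = 11.6 V.
Saturation requires V_DS ≥ V_GS − V_t = 1.67 V; 11.6 ≥ 1.67 ✓.

I_D ≈ 2.8 mA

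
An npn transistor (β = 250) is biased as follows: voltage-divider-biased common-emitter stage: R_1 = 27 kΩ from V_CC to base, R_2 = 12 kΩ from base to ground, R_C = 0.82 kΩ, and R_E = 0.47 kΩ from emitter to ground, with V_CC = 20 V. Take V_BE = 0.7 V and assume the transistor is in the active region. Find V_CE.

Thevenize the base divider: V_Th = V_CC·R_2/(R_1+R_2) = 20×12/39 = 6.15 V, R_Th = R_1‖R_2 = 8.31 kΩ.
Base-emitter loop: V_Th = I_B·R_Th + V_BE + (β+1)I_B·R_E, so I_B = (6.15 − 0.7) / (8.31 + 251×0.47) = 0.0432 mA.
I_C = β·I_B = 250×0.0432 = 10.8 mA, and I_E = (β+1)I_B = 10.8 mA.
V_CE = V_CC − I_C·R_C − I_E·R_E = 20 − 10.8×0.82 − 10.8×0.47 = 6.05 V.
V_CE = 6.05 V > 0.2 V confirms active-region operation.

V_CE ≈ 6.1 V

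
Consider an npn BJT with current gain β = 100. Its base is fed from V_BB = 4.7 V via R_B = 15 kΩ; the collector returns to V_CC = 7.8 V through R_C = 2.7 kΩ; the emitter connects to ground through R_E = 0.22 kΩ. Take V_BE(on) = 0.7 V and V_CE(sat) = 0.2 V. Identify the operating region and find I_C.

saturation; I_C ≈ 2.6 mA

Assume active: I_B = (4.7 − 0.7)/(15 + 101×0.22) = 0.107 mA, I_C = β·I_B = 10.7 mA.
Then V_CE = 7.8 − 10.7×2.7 − 10.9×0.22 = -23.6 V < 0.2 V — the active assumption fails.
Re-solve with V_CE = 0.2 V. KCL at the emitter: V_E/R_E = (V_BB−0.7−V_E)/R_B + (V_CC−0.2−V_E)/R_C, giving V_E = 0.618 V.
I_C = (V_CC − 0.2 − V_E)/R_C = (7.6 − 0.618)/2.7 = 2.59 mA.
Check: I_B = (4 − 0.618)/15 = 0.225 mA, and β·I_B = 22.5 mA > I_C, confirming saturation.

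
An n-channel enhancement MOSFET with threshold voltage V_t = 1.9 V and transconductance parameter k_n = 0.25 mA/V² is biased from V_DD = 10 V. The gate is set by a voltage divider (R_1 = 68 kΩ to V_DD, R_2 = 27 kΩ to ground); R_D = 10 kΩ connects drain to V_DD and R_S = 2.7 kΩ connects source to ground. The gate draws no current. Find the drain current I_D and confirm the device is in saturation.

V_G = V_DD·R_2/(R_1+R_2) = 10×27/95 = 2.84 V.
Assume saturation: I_D = (k_n/2)(V_GS − V_t)² with V_GS = V_G − I_D·R_S = 2.84 − 2.7·I_D.
Substituting gives 0.911·I_D² − 1.64·I_D + 0.111 = 0, with roots I_D = 0.0706 or 1.72 mA.
The root I_D = 1.72 mA gives V_GS = -1.81 V ≤ V_t, so take I_D = 0.0706 mA.
Then V_GS = 2.65 V and V_DS = V_DD − I_D(R_D+R_S) = 10 − 0.0706×12.7 = 9.1 V.
Saturation requires V_DS ≥ V_GS − V_t = 0.752 V; 9.1 ≥ 0.752 ✓.

I_D ≈ 0.071 mA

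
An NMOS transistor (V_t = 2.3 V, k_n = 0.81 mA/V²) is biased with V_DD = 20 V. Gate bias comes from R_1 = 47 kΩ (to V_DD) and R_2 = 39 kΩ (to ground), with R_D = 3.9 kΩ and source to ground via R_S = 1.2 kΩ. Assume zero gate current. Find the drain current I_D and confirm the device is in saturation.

V_G = V_DD·R_2/(R_1+R_2) = 20×39/86 = 9.07 V.
Assume saturation: I_D = (k_n/2)(V_GS − V_t)² with V_GS = V_G − I_D·R_S = 9.07 − 1.2·I_D.
Substituting gives 0.583·I_D² − 7.58·I_D + 18.6 = 0, with roots I_D = 3.27 or 9.73 mA.
The root I_D = 9.73 mA gives V_GS = -2.6 V ≤ V_t, so take I_D = 3.27 mA.
Then V_GS = 5.14 V and V_DS = V_DD − I_D(R_D+R_S) = 20 − 3.27×5.1 = 3.31 V.
Saturation requires V_DS ≥ V_GS − V_t = 2.84 V; 3.31 ≥ 2.84 ✓.

I_D ≈ 3.3 mA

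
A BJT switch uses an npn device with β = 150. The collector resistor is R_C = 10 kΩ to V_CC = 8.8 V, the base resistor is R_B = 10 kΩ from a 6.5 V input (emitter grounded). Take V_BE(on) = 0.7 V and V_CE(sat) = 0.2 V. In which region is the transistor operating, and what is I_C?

saturation; I_C ≈ 0.86 mA

Assume active: I_B = (6.5 − 0.7)/10 = 0.58 mA, giving I_C = β·I_B = 87 mA.
But then V_CE = 8.8 − 87×10 = -861 V < V_CE(sat) = 0.2 V — impossible in the active region.
So the transistor is saturated. With V_CE = 0.2 V, I_C = (V_CC − 0.2)/R_C = 8.6/10 = 0.86 mA.
Check: β·I_B = 87 mA > I_C = 0.86 mA, confirming saturation.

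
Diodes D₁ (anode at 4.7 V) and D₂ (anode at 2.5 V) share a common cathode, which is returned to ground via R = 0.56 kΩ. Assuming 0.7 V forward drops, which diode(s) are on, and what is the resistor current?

Assume both conduct. Then node N would need to be at both 4.7−0.7 = 4 V and 2.5−0.7 = 1.8 V, which is impossible.
Assume only D₁ conducts: V_N = 4.7 − 0.7 = 4 V, so I_R = 4/0.56 = 7.14 mA.
Check D₂: its anode-to-cathode voltage is 2.5 − 4 = -1.5 V < 0.7 V, so it is off. The assumption is consistent.

Only D₁ conducts; I_R ≈ 7.1 mA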